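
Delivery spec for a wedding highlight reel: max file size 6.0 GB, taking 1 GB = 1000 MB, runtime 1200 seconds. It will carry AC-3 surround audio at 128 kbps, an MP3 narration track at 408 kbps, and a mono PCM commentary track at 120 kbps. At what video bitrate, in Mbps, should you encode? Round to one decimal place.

Budget: 6.0 GB = 48000.0 Mb.
Total bitrate budget: 48000.0 Mb / 1200 s = 40.000 Mbps.
Audio total: 128 + 408 + 120 = 656 kbps = 0.656 Mbps.
Video: 40.000 − 0.656 = 39.344 Mbps.

39.3 Mbps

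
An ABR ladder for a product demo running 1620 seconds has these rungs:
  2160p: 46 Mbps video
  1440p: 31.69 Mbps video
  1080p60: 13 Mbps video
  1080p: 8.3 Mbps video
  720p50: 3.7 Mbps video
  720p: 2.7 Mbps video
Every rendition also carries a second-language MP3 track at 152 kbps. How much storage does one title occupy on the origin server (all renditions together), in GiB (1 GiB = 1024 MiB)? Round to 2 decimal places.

20.05 GiB

Audio: 152 kbps = 0.152 Mbps.
Sum of rendition bitrates: (46+0.152) + (31.69+0.152) + (13+0.152) + (8.3+0.152) + (3.7+0.152) + (2.7+0.152) = 106.302 Mbps.
× 1620 s = 172,209 Mb = 21,526 MB = 20.05 GiB.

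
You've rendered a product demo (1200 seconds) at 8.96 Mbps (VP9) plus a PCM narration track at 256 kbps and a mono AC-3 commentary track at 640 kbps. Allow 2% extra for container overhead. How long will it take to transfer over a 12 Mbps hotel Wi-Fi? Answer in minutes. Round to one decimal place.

16.8 minutes

Audio total: 256 + 640 = 896 kbps = 0.896 Mbps.
Total bitrate: 9.856 Mbps.
File: 9.856 Mbps × 1200 s = 11827.2 Mb.
With 2% container overhead: ×1.02. → 12063.7 Mb.
At 12 Mbps: 12063.7 / 12 = 1005.3 s ≈ 16.8 minutes.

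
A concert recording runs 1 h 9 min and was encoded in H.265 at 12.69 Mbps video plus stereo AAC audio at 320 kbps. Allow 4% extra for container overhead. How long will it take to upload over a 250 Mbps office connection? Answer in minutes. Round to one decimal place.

1 h 9 min = 69 min = 4140 s
Audio: 320 kbps = 0.320 Mbps.
Total bitrate: 13.010 Mbps.
File: 13.010 Mbps × 4140 s = 53861.4 Mb.
With 4% container overhead: ×1.04. → 56015.9 Mb.
At 250 Mbps: 56015.9 / 250 = 224.1 s ≈ 3.73 minutes.

3.7 minutes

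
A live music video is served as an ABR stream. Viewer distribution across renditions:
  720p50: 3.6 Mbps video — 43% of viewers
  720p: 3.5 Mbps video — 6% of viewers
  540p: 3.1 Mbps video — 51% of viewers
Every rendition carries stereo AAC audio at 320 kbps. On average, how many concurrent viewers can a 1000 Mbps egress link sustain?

273

Audio: 320 kbps = 0.320 Mbps.
Average per-viewer bitrate: 0.43×3.920 + 0.06×3.820 + 0.51×3.420 = 3.659 Mbps.
1000 Mbps = 1,000 Mbps; 1,000 / 3.659 = 273.30 → 273.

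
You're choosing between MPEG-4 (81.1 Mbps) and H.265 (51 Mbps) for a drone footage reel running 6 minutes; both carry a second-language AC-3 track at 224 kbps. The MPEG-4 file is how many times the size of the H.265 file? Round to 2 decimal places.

1.59

6 min = 360 s
Audio: 224 kbps = 0.224 Mbps.
MPEG-4: 81.324 Mbps × 360 s = 29276.6 Mb = 3.660 GB.
H.265: 51.224 Mbps × 360 s = 18440.6 Mb = 2.305 GB.
Ratio: 3.660 / 2.305 = 1.588.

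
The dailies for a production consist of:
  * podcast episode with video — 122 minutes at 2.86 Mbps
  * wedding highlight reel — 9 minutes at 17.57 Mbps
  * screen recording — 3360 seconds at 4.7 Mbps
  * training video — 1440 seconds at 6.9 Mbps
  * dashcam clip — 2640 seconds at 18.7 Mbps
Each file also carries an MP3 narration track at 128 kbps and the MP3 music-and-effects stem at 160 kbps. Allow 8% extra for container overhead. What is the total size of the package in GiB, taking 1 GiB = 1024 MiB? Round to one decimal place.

Audio total: 128 + 160 = 288 kbps = 0.288 Mbps.
podcast episode with video: 3.148 Mbps × 7320 s × 1.08 = 24886.8 Mb
wedding highlight reel: 17.858 Mbps × 540 s × 1.08 = 10414.8 Mb
screen recording: 4.988 Mbps × 3360 s × 1.08 = 18100.5 Mb
training video: 7.188 Mbps × 1440 s × 1.08 = 11178.8 Mb
dashcam clip: 18.988 Mbps × 2640 s × 1.08 = 54138.6 Mb
Total: 118719.4 Mb = 14839.9 MB.
= 13.82 GiB.

13.8 GiB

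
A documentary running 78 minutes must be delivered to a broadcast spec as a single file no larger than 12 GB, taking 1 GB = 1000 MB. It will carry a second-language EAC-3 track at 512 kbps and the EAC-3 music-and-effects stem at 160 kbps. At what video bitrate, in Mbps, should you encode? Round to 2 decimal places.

19.84 Mbps

Budget: 12 GB = 96000.0 Mb.
78 min = 4680 s
Total bitrate budget: 96000.0 Mb / 4680 s = 20.513 Mbps.
Audio total: 512 + 160 = 672 kbps = 0.672 Mbps.
Video: 20.513 − 0.672 = 19.841 Mbps.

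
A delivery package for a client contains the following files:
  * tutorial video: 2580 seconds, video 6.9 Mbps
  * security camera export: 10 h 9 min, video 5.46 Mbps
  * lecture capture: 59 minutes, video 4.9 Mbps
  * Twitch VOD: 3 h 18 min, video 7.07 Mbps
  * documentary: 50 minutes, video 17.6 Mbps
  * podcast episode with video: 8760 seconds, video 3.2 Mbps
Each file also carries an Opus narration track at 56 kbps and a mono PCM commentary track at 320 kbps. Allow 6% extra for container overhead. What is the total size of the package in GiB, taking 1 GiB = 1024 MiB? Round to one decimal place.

Audio total: 56 + 320 = 376 kbps = 0.376 Mbps.
tutorial video: 7.276 Mbps × 2580 s × 1.06 = 19898.4 Mb
security camera export: 5.836 Mbps × 36540 s × 1.06 = 226042.3 Mb
lecture capture: 5.276 Mbps × 3540 s × 1.06 = 19797.7 Mb
Twitch VOD: 7.446 Mbps × 11880 s × 1.06 = 93766.0 Mb
documentary: 17.976 Mbps × 3000 s × 1.06 = 57163.7 Mb
podcast episode with video: 3.576 Mbps × 8760 s × 1.06 = 33205.3 Mb
Total: 449873.3 Mb = 56234.2 MB.
= 52.37 GiB.

52.4 GiB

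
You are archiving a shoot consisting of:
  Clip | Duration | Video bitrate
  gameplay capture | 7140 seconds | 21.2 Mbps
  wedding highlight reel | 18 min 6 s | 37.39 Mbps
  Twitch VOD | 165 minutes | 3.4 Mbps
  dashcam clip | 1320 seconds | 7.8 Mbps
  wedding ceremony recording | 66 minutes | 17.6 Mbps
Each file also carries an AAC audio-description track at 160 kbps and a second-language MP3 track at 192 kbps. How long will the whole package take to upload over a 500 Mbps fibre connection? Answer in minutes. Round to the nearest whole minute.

Audio total: 160 + 192 = 352 kbps = 0.352 Mbps.
gameplay capture: 21.552 Mbps × 7140 s = 153881.3 Mb
wedding highlight reel: 37.742 Mbps × 1086 s = 40987.8 Mb
Twitch VOD: 3.752 Mbps × 9900 s = 37144.8 Mb
dashcam clip: 8.152 Mbps × 1320 s = 10760.6 Mb
wedding ceremony recording: 17.952 Mbps × 3960 s = 71089.9 Mb
Total: 313864.5 Mb = 39233.1 MB.
At 500 Mbps: 313864.5 / 500 = 628 s ≈ 10.5 minutes.

10 minutes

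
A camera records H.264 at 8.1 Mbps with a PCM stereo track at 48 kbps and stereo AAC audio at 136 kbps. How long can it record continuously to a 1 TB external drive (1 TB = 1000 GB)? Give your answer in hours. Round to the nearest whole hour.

Audio total: 48 + 136 = 184 kbps = 0.184 Mbps.
Total bitrate: 8.1 + 0.184 = 8.284 Mbps.
Capacity: 1 TB = 8,000,000 Mb.
Recording time: 8,000,000 / 8.284 = 965,717 s ≈ 268 hours.

268 hours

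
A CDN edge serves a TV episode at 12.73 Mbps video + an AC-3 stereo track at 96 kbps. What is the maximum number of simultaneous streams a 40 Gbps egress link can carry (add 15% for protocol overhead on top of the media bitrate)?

2711

Audio: 96 kbps = 0.096 Mbps.
Per-viewer media rate: 12.826 Mbps.
On the wire with 15% overhead: 14.750 Mbps.
40 Gbps = 40,000 Mbps; 40,000 / 14.750 = 2711.88 → 2711 viewers.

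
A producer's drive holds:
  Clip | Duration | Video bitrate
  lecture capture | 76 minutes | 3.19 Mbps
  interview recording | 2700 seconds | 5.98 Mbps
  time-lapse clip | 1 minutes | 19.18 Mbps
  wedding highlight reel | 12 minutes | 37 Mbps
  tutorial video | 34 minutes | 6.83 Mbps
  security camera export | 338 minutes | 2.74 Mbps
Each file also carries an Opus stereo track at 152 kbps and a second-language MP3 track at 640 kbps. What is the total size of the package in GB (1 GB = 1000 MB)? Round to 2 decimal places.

Audio total: 152 + 640 = 792 kbps = 0.792 Mbps.
lecture capture: 3.982 Mbps × 4560 s = 18157.9 Mb
interview recording: 6.772 Mbps × 2700 s = 18284.4 Mb
time-lapse clip: 19.972 Mbps × 60 s = 1198.3 Mb
wedding highlight reel: 37.792 Mbps × 720 s = 27210.2 Mb
tutorial video: 7.622 Mbps × 2040 s = 15548.9 Mb
security camera export: 3.532 Mbps × 20280 s = 71629.0 Mb
Total: 152028.7 Mb = 19003.6 MB.
= 19.00 GB.

19.00 GB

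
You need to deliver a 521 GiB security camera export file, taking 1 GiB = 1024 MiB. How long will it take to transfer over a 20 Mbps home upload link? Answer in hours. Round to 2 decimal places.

62.16 hours

File: 521 GiB = 4475355.9 Mb.
At 20 Mbps: 4475355.9 / 20 = 223767.8 s ≈ 62.2 hours.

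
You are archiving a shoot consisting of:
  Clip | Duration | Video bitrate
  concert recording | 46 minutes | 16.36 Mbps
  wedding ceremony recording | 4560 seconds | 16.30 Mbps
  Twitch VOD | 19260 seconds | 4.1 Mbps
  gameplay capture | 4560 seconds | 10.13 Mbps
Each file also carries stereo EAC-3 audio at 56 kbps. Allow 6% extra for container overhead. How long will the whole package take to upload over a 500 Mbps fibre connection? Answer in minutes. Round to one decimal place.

Audio: 56 kbps = 0.056 Mbps.
concert recording: 16.416 Mbps × 2760 s × 1.06 = 48026.6 Mb
wedding ceremony recording: 16.356 Mbps × 4560 s × 1.06 = 79058.4 Mb
Twitch VOD: 4.156 Mbps × 19260 s × 1.06 = 84847.2 Mb
gameplay capture: 10.186 Mbps × 4560 s × 1.06 = 49235.0 Mb
Total: 261167.3 Mb = 32645.9 MB.
At 500 Mbps: 261167.3 / 500 = 522 s ≈ 8.71 minutes.

8.7 minutes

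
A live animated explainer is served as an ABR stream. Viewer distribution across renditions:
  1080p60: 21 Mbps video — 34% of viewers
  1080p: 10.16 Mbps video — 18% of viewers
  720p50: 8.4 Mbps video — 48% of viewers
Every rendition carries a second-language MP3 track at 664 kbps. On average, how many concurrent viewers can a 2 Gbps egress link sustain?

Audio: 664 kbps = 0.664 Mbps.
Average per-viewer bitrate: 0.34×21.664 + 0.18×10.824 + 0.48×9.064 = 13.665 Mbps.
2 Gbps = 2,000 Mbps; 2,000 / 13.665 = 146.36 → 146.

146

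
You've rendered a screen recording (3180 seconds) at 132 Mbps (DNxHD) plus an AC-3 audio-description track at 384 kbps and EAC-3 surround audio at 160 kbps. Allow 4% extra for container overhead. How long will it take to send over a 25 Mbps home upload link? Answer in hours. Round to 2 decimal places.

4.87 hours

Audio total: 384 + 160 = 544 kbps = 0.544 Mbps.
Total bitrate: 132.544 Mbps.
File: 132.544 Mbps × 3180 s = 421489.9 Mb.
With 4% container overhead: ×1.04. → 438349.5 Mb.
At 25 Mbps: 438349.5 / 25 = 17534.0 s ≈ 4.87 hours.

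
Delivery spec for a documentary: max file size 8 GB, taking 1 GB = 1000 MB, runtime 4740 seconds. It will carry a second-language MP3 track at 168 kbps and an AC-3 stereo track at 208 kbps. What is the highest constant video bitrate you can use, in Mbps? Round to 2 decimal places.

Budget: 8 GB = 64000.0 Mb.
Total bitrate budget: 64000.0 Mb / 4740 s = 13.502 Mbps.
Audio total: 168 + 208 = 376 kbps = 0.376 Mbps.
Video: 13.502 − 0.376 = 13.126 Mbps.

13.13 Mbps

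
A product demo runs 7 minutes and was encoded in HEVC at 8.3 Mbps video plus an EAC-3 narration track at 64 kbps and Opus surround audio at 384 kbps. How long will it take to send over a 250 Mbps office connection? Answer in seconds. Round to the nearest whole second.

15 seconds

7 min = 420 s
Audio total: 64 + 384 = 448 kbps = 0.448 Mbps.
Total bitrate: 8.748 Mbps.
File: 8.748 Mbps × 420 s = 3674.2 Mb.
At 250 Mbps: 3674.2 / 250 = 14.7 s ≈ 14.7 seconds.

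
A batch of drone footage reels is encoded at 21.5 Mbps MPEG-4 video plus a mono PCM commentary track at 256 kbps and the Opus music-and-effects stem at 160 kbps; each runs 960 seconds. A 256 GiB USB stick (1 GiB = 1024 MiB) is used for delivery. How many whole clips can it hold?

104

Audio total: 256 + 160 = 416 kbps = 0.416 Mbps.
Total bitrate: 21.916 Mbps.
Per item: 21.916 Mbps × 960 s = 21,039 Mb = 2,630 MB.
Capacity: 256 GiB = 2,199,023 Mb; 104.52 items → 104 complete.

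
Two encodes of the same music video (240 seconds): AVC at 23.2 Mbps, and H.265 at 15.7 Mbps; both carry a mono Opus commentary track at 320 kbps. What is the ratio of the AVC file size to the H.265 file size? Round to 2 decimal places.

1.47

Audio: 320 kbps = 0.320 Mbps.
AVC: 23.520 Mbps × 240 s = 5644.8 Mb = 0.657 GiB.
H.265: 16.020 Mbps × 240 s = 3844.8 Mb = 0.448 GiB.
Ratio: 0.657 / 0.448 = 1.468.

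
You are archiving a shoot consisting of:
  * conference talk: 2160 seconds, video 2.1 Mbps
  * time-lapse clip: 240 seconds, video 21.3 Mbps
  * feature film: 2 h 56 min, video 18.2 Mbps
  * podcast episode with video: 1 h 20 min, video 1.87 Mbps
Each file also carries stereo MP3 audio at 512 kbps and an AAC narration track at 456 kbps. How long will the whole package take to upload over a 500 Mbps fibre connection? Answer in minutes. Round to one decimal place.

7.6 minutes

Audio total: 512 + 456 = 968 kbps = 0.968 Mbps.
conference talk: 3.068 Mbps × 2160 s = 6626.9 Mb
time-lapse clip: 22.268 Mbps × 240 s = 5344.3 Mb
feature film: 19.168 Mbps × 10560 s = 202414.1 Mb
podcast episode with video: 2.838 Mbps × 4800 s = 13622.4 Mb
Total: 228007.7 Mb = 28501.0 MB.
At 500 Mbps: 228007.7 / 500 = 456 s ≈ 7.6 minutes.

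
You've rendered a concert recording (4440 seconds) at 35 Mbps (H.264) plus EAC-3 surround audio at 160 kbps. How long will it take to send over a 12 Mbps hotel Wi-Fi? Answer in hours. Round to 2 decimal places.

3.61 hours

Audio: 160 kbps = 0.160 Mbps.
Total bitrate: 35.160 Mbps.
File: 35.160 Mbps × 4440 s = 156110.4 Mb.
At 12 Mbps: 156110.4 / 12 = 13009.2 s ≈ 3.61 hours.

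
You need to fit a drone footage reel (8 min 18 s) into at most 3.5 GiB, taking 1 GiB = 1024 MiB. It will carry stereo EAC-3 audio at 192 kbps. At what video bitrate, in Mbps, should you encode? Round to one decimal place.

60.2 Mbps

Budget: 3.5 GiB = 30064.8 Mb.
8 min 18 s = 498 s
Total bitrate budget: 30064.8 Mb / 498 s = 60.371 Mbps.
Audio: 192 kbps = 0.192 Mbps.
Video: 60.371 − 0.192 = 60.179 Mbps.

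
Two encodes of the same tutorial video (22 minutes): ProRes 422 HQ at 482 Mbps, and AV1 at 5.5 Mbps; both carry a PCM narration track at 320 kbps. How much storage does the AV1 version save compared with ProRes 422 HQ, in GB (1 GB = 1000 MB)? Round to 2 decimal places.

22 min = 1320 s
Audio: 320 kbps = 0.320 Mbps.
ProRes 422 HQ: 482.320 Mbps × 1320 s = 636662.4 Mb = 79.583 GB.
AV1: 5.820 Mbps × 1320 s = 7682.4 Mb = 0.960 GB.
Saving: 79.583 − 0.960 = 78.623 GB.

78.62 GB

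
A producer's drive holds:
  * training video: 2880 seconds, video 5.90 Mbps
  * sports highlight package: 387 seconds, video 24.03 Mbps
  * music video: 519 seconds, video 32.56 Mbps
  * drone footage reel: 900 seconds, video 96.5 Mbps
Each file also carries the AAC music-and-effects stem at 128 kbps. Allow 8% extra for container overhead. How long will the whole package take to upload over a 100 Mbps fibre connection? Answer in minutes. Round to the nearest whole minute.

24 minutes

Audio: 128 kbps = 0.128 Mbps.
training video: 6.028 Mbps × 2880 s × 1.08 = 18749.5 Mb
sports highlight package: 24.158 Mbps × 387 s × 1.08 = 10097.1 Mb
music video: 32.688 Mbps × 519 s × 1.08 = 18322.3 Mb
drone footage reel: 96.628 Mbps × 900 s × 1.08 = 93922.4 Mb
Total: 141091.3 Mb = 17636.4 MB.
At 100 Mbps: 141091.3 / 100 = 1411 s ≈ 23.5 minutes.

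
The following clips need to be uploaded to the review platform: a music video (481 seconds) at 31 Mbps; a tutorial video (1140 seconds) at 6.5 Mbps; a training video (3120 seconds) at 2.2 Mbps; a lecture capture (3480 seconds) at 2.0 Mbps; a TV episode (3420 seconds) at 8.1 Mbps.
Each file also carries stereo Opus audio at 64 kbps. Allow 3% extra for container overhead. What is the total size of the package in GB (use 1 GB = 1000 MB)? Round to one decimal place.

8.3 GB

Audio: 64 kbps = 0.064 Mbps.
music video: 31.064 Mbps × 481 s × 1.03 = 15390.0 Mb
tutorial video: 6.564 Mbps × 1140 s × 1.03 = 7707.4 Mb
training video: 2.264 Mbps × 3120 s × 1.03 = 7275.6 Mb
lecture capture: 2.064 Mbps × 3480 s × 1.03 = 7398.2 Mb
TV episode: 8.164 Mbps × 3420 s × 1.03 = 28758.5 Mb
Total: 66529.8 Mb = 8316.2 MB.
= 8.316 GB.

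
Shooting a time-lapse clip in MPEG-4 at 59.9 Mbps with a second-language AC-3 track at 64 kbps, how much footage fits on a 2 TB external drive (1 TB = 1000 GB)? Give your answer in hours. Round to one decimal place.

74.1 hours

Audio: 64 kbps = 0.064 Mbps.
Total bitrate: 59.9 + 0.064 = 59.964 Mbps.
Capacity: 2 TB = 16,000,000 Mb.
Recording time: 16,000,000 / 59.964 = 266,827 s ≈ 74.1 hours.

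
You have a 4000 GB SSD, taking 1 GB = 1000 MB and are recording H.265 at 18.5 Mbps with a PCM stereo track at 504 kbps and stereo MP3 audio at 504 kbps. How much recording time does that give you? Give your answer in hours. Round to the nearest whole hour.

Audio total: 504 + 504 = 1008 kbps = 1.008 Mbps.
Total bitrate: 18.5 + 1.008 = 19.508 Mbps.
Capacity: 4000 GB = 32,000,000 Mb.
Recording time: 32,000,000 / 19.508 = 1,640,353 s ≈ 456 hours.

456 hours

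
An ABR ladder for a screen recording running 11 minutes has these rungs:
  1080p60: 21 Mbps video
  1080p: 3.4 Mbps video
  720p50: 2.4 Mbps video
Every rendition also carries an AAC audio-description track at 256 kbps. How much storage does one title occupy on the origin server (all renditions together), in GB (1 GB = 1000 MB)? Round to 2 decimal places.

2.27 GB

11 min = 660 s
Audio: 256 kbps = 0.256 Mbps.
Sum of rendition bitrates: (21+0.256) + (3.4+0.256) + (2.4+0.256) = 27.568 Mbps.
× 660 s = 18,195 Mb = 2,274 MB = 2.274 GB.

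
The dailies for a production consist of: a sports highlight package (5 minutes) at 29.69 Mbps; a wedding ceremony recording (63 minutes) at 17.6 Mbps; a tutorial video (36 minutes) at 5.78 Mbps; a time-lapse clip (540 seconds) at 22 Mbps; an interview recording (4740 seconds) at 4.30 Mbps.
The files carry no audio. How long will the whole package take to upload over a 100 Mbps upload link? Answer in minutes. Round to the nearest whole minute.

20 minutes

sports highlight package: 29.690 Mbps × 300 s = 8907.0 Mb
wedding ceremony recording: 17.600 Mbps × 3780 s = 66528.0 Mb
tutorial video: 5.780 Mbps × 2160 s = 12484.8 Mb
time-lapse clip: 22.000 Mbps × 540 s = 11880.0 Mb
interview recording: 4.300 Mbps × 4740 s = 20382.0 Mb
Total: 120181.8 Mb = 15022.7 MB.
At 100 Mbps: 120181.8 / 100 = 1202 s ≈ 20 minutes.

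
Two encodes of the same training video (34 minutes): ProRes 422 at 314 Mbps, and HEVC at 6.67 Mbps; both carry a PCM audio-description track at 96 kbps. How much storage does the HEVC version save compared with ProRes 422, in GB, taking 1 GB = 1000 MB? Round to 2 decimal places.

78.37 GB

34 min = 2040 s
Audio: 96 kbps = 0.096 Mbps.
ProRes 422: 314.096 Mbps × 2040 s = 640755.8 Mb = 80.094 GB.
HEVC: 6.766 Mbps × 2040 s = 13802.6 Mb = 1.725 GB.
Saving: 80.094 − 1.725 = 78.369 GB.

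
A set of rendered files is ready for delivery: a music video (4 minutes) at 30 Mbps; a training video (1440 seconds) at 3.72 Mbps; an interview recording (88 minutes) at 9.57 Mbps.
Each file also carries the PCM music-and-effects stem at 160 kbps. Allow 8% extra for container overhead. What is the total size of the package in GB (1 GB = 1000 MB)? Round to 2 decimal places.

8.67 GB

Audio: 160 kbps = 0.160 Mbps.
music video: 30.160 Mbps × 240 s × 1.08 = 7817.5 Mb
training video: 3.880 Mbps × 1440 s × 1.08 = 6034.2 Mb
interview recording: 9.730 Mbps × 5280 s × 1.08 = 55484.4 Mb
Total: 69336.0 Mb = 8667.0 MB.
= 8.667 GB.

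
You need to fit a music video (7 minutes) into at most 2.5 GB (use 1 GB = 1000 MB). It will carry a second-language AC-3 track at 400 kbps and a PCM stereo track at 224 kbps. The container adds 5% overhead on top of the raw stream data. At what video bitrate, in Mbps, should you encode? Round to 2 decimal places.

44.73 Mbps

Budget: 2.5 GB = 20000.0 Mb.
Stream payload after overhead: 20000.0 / 1.05 = 19047.6 Mb.
7 min = 420 s
Total bitrate budget: 19047.6 Mb / 420 s = 45.351 Mbps.
Audio total: 400 + 224 = 624 kbps = 0.624 Mbps.
Video: 45.351 − 0.624 = 44.727 Mbps.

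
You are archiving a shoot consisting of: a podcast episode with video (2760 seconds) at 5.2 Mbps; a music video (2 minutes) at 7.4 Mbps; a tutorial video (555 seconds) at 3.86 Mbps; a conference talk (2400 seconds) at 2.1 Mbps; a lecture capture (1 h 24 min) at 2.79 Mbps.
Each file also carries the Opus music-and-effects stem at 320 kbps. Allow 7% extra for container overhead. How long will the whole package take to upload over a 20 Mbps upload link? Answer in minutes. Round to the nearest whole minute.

Audio: 320 kbps = 0.320 Mbps.
podcast episode with video: 5.520 Mbps × 2760 s × 1.07 = 16301.7 Mb
music video: 7.720 Mbps × 120 s × 1.07 = 991.2 Mb
tutorial video: 4.180 Mbps × 555 s × 1.07 = 2482.3 Mb
conference talk: 2.420 Mbps × 2400 s × 1.07 = 6214.6 Mb
lecture capture: 3.110 Mbps × 5040 s × 1.07 = 16771.6 Mb
Total: 42761.4 Mb = 5345.2 MB.
At 20 Mbps: 42761.4 / 20 = 2138 s ≈ 35.6 minutes.

36 minutes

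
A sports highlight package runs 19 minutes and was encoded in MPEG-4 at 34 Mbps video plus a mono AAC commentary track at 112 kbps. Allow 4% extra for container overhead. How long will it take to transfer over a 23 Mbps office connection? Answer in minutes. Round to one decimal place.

19 min = 1140 s
Audio: 112 kbps = 0.112 Mbps.
Total bitrate: 34.112 Mbps.
File: 34.112 Mbps × 1140 s = 38887.7 Mb.
With 4% container overhead: ×1.04. → 40443.2 Mb.
At 23 Mbps: 40443.2 / 23 = 1758.4 s ≈ 29.3 minutes.

29.3 minutes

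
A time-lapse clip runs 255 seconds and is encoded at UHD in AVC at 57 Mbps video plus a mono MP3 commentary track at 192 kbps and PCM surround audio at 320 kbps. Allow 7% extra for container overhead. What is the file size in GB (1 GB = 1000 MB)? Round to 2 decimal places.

Audio total: 192 + 320 = 512 kbps = 0.512 Mbps.
Total bitrate: 57 + 0.512 = 57.512 Mbps.
Stream data: 57.512 Mbps × 255 s = 14665.6 Mb.
With 7% container overhead: ×1.07.
15,692 Mb ÷ 8 = 1,962 MB → 1.962 GB.

1.96 GB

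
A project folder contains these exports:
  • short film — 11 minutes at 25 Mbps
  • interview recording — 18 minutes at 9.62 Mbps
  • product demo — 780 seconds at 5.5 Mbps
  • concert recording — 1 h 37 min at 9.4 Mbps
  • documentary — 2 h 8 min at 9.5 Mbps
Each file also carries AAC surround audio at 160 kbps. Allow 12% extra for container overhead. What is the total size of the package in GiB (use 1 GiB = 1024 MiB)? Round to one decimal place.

Audio: 160 kbps = 0.160 Mbps.
short film: 25.160 Mbps × 660 s × 1.12 = 18598.3 Mb
interview recording: 9.780 Mbps × 1080 s × 1.12 = 11829.9 Mb
product demo: 5.660 Mbps × 780 s × 1.12 = 4944.6 Mb
concert recording: 9.560 Mbps × 5820 s × 1.12 = 62315.9 Mb
documentary: 9.660 Mbps × 7680 s × 1.12 = 83091.5 Mb
Total: 180780.1 Mb = 22597.5 MB.
= 21.05 GiB.

21.0 GiB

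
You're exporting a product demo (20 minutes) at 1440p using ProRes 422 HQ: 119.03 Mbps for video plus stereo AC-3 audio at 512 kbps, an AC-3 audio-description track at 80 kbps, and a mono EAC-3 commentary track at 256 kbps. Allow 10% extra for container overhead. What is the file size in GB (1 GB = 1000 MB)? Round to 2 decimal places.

19.78 GB

20 min = 1200 s
Audio total: 512 + 80 + 256 = 848 kbps = 0.848 Mbps.
Total bitrate: 119.03 + 0.848 = 119.878 Mbps.
Stream data: 119.878 Mbps × 1200 s = 143853.6 Mb.
With 10% container overhead: ×1.10.
158,239 Mb ÷ 8 = 19,780 MB → 19.78 GB.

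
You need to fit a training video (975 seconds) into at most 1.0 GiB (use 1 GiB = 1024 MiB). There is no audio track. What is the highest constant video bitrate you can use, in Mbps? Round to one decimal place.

8.8 Mbps

Budget: 1.0 GiB = 8589.9 Mb.
Total bitrate budget: 8589.9 Mb / 975 s = 8.810 Mbps.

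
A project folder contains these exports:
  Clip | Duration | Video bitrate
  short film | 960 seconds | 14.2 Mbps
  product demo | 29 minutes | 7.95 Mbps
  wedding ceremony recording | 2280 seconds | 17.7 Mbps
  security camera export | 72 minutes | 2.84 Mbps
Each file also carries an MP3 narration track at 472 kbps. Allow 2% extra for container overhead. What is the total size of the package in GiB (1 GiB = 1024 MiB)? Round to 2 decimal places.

Audio: 472 kbps = 0.472 Mbps.
short film: 14.672 Mbps × 960 s × 1.02 = 14366.8 Mb
product demo: 8.422 Mbps × 1740 s × 1.02 = 14947.4 Mb
wedding ceremony recording: 18.172 Mbps × 2280 s × 1.02 = 42260.8 Mb
security camera export: 3.312 Mbps × 4320 s × 1.02 = 14594.0 Mb
Total: 86169.0 Mb = 10771.1 MB.
= 10.03 GiB.

10.03 GiB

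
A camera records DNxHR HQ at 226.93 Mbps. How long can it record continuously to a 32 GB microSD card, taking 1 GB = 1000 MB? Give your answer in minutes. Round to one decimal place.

Capacity: 32 GB = 256,000 Mb.
Recording time: 256,000 / 226.930 = 1,128 s ≈ 18.8 minutes.

18.8 minutes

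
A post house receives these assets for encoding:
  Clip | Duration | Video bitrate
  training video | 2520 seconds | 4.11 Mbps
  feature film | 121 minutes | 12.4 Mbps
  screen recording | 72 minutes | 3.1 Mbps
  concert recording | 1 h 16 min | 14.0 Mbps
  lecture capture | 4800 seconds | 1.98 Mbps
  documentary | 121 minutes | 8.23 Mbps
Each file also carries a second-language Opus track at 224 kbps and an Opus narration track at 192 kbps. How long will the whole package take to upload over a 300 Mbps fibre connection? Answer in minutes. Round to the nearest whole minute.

14 minutes

Audio total: 224 + 192 = 416 kbps = 0.416 Mbps.
training video: 4.526 Mbps × 2520 s = 11405.5 Mb
feature film: 12.816 Mbps × 7260 s = 93044.2 Mb
screen recording: 3.516 Mbps × 4320 s = 15189.1 Mb
concert recording: 14.416 Mbps × 4560 s = 65737.0 Mb
lecture capture: 2.396 Mbps × 4800 s = 11500.8 Mb
documentary: 8.646 Mbps × 7260 s = 62770.0 Mb
Total: 259646.5 Mb = 32455.8 MB.
At 300 Mbps: 259646.5 / 300 = 865 s ≈ 14.4 minutes.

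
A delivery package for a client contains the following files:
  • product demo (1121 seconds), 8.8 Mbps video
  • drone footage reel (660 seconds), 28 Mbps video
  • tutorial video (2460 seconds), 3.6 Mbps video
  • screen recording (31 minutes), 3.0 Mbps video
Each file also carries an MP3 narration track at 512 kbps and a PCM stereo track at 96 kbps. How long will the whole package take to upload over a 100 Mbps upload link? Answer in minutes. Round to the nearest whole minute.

Audio total: 512 + 96 = 608 kbps = 0.608 Mbps.
product demo: 9.408 Mbps × 1121 s = 10546.4 Mb
drone footage reel: 28.608 Mbps × 660 s = 18881.3 Mb
tutorial video: 4.208 Mbps × 2460 s = 10351.7 Mb
screen recording: 3.608 Mbps × 1860 s = 6710.9 Mb
Total: 46490.2 Mb = 5811.3 MB.
At 100 Mbps: 46490.2 / 100 = 465 s ≈ 7.75 minutes.

8 minutes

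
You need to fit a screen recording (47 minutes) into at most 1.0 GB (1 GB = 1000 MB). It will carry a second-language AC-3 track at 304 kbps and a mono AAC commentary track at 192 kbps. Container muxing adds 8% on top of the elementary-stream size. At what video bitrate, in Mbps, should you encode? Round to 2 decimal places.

2.13 Mbps

Budget: 1.0 GB = 8000.0 Mb.
Stream payload after overhead: 8000.0 / 1.08 = 7407.4 Mb.
47 min = 2820 s
Total bitrate budget: 7407.4 Mb / 2820 s = 2.627 Mbps.
Audio total: 304 + 192 = 496 kbps = 0.496 Mbps.
Video: 2.627 − 0.496 = 2.131 Mbps.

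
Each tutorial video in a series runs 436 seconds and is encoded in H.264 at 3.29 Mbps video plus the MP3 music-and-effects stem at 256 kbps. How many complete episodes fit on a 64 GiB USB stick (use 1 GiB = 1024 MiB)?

355

Audio: 256 kbps = 0.256 Mbps.
Total bitrate: 3.546 Mbps.
Per item: 3.546 Mbps × 436 s = 1,546 Mb = 193.3 MB.
Capacity: 64 GiB = 549,756 Mb; 355.59 items → 355 complete.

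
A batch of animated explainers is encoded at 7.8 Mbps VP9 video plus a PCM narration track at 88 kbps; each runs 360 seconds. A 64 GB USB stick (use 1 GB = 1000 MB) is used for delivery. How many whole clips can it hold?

180

Audio: 88 kbps = 0.088 Mbps.
Total bitrate: 7.888 Mbps.
Per item: 7.888 Mbps × 360 s = 2,840 Mb = 355.0 MB.
Capacity: 64 GB = 512,000 Mb; 180.30 items → 180 complete.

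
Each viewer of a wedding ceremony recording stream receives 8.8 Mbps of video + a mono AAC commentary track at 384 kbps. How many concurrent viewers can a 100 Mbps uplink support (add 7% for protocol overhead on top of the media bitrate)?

10

Audio: 384 kbps = 0.384 Mbps.
Per-viewer media rate: 9.184 Mbps.
On the wire with 7% overhead: 9.827 Mbps.
100 Mbps = 100.0 Mbps; 100.0 / 9.827 = 10.18 → 10 viewers.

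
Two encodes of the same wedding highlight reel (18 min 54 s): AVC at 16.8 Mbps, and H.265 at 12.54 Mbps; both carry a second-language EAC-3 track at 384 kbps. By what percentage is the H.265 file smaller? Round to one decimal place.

18 min 54 s = 1134 s
Audio: 384 kbps = 0.384 Mbps.
AVC: 17.184 Mbps × 1134 s = 19486.7 Mb = 2.269 GiB.
H.265: 12.924 Mbps × 1134 s = 14655.8 Mb = 1.706 GiB.
Reduction: (1 − 1.706/2.269) × 100 = 24.79%.

24.8%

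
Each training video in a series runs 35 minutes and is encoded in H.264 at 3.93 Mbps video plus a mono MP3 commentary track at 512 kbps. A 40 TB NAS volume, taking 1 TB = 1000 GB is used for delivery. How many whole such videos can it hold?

34304

35 min = 2100 s
Audio: 512 kbps = 0.512 Mbps.
Total bitrate: 4.442 Mbps.
Per item: 4.442 Mbps × 2100 s = 9,328 Mb = 1,166 MB.
Capacity: 40 TB = 320,000,000 Mb; 34304.58 items → 34304 complete.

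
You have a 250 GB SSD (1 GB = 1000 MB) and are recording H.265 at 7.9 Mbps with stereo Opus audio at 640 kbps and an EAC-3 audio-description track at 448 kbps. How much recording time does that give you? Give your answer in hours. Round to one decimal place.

Audio total: 640 + 448 = 1088 kbps = 1.088 Mbps.
Total bitrate: 7.9 + 1.088 = 8.988 Mbps.
Capacity: 250 GB = 2,000,000 Mb.
Recording time: 2,000,000 / 8.988 = 222,519 s ≈ 61.8 hours.

61.8 hours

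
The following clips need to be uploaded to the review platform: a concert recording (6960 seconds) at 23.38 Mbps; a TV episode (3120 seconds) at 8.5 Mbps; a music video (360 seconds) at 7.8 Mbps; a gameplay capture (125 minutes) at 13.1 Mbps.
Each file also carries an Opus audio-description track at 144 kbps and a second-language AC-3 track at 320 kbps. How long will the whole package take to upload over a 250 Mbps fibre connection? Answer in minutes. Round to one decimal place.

19.9 minutes

Audio total: 144 + 320 = 464 kbps = 0.464 Mbps.
concert recording: 23.844 Mbps × 6960 s = 165954.2 Mb
TV episode: 8.964 Mbps × 3120 s = 27967.7 Mb
music video: 8.264 Mbps × 360 s = 2975.0 Mb
gameplay capture: 13.564 Mbps × 7500 s = 101730.0 Mb
Total: 298627.0 Mb = 37328.4 MB.
At 250 Mbps: 298627.0 / 250 = 1195 s ≈ 19.9 minutes.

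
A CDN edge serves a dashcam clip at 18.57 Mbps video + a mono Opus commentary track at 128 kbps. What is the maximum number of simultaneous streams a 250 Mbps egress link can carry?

Audio: 128 kbps = 0.128 Mbps.
Per-viewer media rate: 18.698 Mbps.
250 Mbps = 250.0 Mbps; 250.0 / 18.698 = 13.37 → 13 viewers.

13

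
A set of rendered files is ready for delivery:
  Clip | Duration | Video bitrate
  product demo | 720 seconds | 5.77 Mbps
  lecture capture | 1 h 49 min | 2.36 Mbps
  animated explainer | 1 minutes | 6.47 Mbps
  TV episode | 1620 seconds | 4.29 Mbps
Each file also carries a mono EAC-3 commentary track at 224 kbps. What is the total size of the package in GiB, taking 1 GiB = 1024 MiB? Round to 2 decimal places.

Audio: 224 kbps = 0.224 Mbps.
product demo: 5.994 Mbps × 720 s = 4315.7 Mb
lecture capture: 2.584 Mbps × 6540 s = 16899.4 Mb
animated explainer: 6.694 Mbps × 60 s = 401.6 Mb
TV episode: 4.514 Mbps × 1620 s = 7312.7 Mb
Total: 28929.4 Mb = 3616.2 MB.
= 3.368 GiB.

3.37 GiB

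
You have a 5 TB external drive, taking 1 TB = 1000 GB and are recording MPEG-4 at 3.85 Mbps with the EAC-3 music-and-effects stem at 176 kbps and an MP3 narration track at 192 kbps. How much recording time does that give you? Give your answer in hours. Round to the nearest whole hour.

2634 hours

Audio total: 176 + 192 = 368 kbps = 0.368 Mbps.
Total bitrate: 3.85 + 0.368 = 4.218 Mbps.
Capacity: 5 TB = 40,000,000 Mb.
Recording time: 40,000,000 / 4.218 = 9,483,167 s ≈ 2,634 hours.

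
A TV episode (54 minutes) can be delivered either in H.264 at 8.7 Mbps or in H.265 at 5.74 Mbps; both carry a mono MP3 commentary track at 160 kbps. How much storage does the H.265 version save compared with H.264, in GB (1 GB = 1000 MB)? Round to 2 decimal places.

54 min = 3240 s
Audio: 160 kbps = 0.160 Mbps.
H.264: 8.860 Mbps × 3240 s = 28706.4 Mb = 3.588 GB.
H.265: 5.900 Mbps × 3240 s = 19116.0 Mb = 2.389 GB.
Saving: 3.588 − 2.389 = 1.199 GB.

1.20 GB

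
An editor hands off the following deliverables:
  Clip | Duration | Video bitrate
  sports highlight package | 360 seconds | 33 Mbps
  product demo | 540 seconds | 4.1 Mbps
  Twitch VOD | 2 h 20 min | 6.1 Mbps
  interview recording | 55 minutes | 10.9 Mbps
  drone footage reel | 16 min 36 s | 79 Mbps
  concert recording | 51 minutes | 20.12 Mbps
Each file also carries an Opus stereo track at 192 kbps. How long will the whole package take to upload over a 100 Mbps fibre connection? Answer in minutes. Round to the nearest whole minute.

Audio: 192 kbps = 0.192 Mbps.
sports highlight package: 33.192 Mbps × 360 s = 11949.1 Mb
product demo: 4.292 Mbps × 540 s = 2317.7 Mb
Twitch VOD: 6.292 Mbps × 8400 s = 52852.8 Mb
interview recording: 11.092 Mbps × 3300 s = 36603.6 Mb
drone footage reel: 79.192 Mbps × 996 s = 78875.2 Mb
concert recording: 20.312 Mbps × 3060 s = 62154.7 Mb
Total: 244753.2 Mb = 30594.1 MB.
At 100 Mbps: 244753.2 / 100 = 2448 s ≈ 40.8 minutes.

41 minutes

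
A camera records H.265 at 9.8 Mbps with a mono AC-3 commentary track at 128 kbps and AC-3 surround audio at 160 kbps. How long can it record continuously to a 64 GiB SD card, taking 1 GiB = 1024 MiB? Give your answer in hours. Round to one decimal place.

15.1 hours

Audio total: 128 + 160 = 288 kbps = 0.288 Mbps.
Total bitrate: 9.8 + 0.288 = 10.088 Mbps.
Capacity: 64 GiB = 549,756 Mb.
Recording time: 549,756 / 10.088 = 54,496 s ≈ 15.1 hours.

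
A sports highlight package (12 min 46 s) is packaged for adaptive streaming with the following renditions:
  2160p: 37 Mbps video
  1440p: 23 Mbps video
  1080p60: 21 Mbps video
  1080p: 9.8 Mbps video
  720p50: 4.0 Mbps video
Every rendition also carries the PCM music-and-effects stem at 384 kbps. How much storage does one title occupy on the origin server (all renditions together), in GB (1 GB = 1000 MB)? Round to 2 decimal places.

9.26 GB

12 min 46 s = 766 s
Audio: 384 kbps = 0.384 Mbps.
Sum of rendition bitrates: (37+0.384) + (23+0.384) + (21+0.384) + (9.8+0.384) + (4.0+0.384) = 96.720 Mbps.
× 766 s = 74,088 Mb = 9,261 MB = 9.261 GB.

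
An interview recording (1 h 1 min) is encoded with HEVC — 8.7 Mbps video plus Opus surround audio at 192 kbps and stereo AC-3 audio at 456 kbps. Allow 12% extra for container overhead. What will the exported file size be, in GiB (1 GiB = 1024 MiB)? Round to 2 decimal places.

4.46 GiB

1 h 1 min = 61 min = 3660 s
Audio total: 192 + 456 = 648 kbps = 0.648 Mbps.
Total bitrate: 8.7 + 0.648 = 9.348 Mbps.
Stream data: 9.348 Mbps × 3660 s = 34213.7 Mb.
With 12% container overhead: ×1.12.
38,319 Mb = 4,789,915,200 bytes ÷ 1,073,741,824 = 4.461 GiB.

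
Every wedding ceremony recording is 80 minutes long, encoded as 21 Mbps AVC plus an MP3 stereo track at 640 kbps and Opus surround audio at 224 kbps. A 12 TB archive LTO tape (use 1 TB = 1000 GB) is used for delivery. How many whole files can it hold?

914

80 min = 4800 s
Audio total: 640 + 224 = 864 kbps = 0.864 Mbps.
Total bitrate: 21.864 Mbps.
Per item: 21.864 Mbps × 4800 s = 104,947 Mb = 13,118 MB.
Capacity: 12 TB = 96,000,000 Mb; 914.75 items → 914 complete.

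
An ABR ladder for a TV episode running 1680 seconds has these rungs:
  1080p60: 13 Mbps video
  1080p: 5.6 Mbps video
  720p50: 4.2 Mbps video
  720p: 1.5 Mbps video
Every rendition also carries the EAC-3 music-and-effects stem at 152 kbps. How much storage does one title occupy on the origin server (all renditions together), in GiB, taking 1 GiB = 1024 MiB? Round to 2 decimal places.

Audio: 152 kbps = 0.152 Mbps.
Sum of rendition bitrates: (13+0.152) + (5.6+0.152) + (4.2+0.152) + (1.5+0.152) = 24.908 Mbps.
× 1680 s = 41,845 Mb = 5,231 MB = 4.871 GiB.

4.87 GiB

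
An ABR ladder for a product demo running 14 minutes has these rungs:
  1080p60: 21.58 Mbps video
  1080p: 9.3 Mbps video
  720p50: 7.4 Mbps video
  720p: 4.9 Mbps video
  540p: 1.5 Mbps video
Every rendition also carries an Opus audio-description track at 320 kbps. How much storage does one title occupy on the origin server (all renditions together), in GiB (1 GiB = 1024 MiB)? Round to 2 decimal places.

4.53 GiB

14 min = 840 s
Audio: 320 kbps = 0.320 Mbps.
Sum of rendition bitrates: (21.58+0.320) + (9.3+0.320) + (7.4+0.320) + (4.9+0.320) + (1.5+0.320) = 46.280 Mbps.
× 840 s = 38,875 Mb = 4,859 MB = 4.526 GiB.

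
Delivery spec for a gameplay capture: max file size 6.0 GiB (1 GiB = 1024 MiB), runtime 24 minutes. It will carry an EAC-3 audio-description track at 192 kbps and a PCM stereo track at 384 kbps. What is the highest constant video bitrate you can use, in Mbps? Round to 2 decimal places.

35.22 Mbps

Budget: 6.0 GiB = 51539.6 Mb.
24 min = 1440 s
Total bitrate budget: 51539.6 Mb / 1440 s = 35.791 Mbps.
Audio total: 192 + 384 = 576 kbps = 0.576 Mbps.
Video: 35.791 − 0.576 = 35.215 Mbps.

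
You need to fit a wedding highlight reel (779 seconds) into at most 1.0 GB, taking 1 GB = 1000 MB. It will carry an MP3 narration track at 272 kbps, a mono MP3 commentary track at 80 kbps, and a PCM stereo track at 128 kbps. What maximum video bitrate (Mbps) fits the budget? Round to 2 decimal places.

9.79 Mbps

Budget: 1.0 GB = 8000.0 Mb.
Total bitrate budget: 8000.0 Mb / 779 s = 10.270 Mbps.
Audio total: 272 + 80 + 128 = 480 kbps = 0.480 Mbps.
Video: 10.270 − 0.480 = 9.790 Mbps.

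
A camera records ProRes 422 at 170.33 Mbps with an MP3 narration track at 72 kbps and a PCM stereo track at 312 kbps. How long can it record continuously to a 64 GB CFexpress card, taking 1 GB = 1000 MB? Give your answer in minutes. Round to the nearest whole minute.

Audio total: 72 + 312 = 384 kbps = 0.384 Mbps.
Total bitrate: 170.33 + 0.384 = 170.714 Mbps.
Capacity: 64 GB = 512,000 Mb.
Recording time: 512,000 / 170.714 = 2,999 s ≈ 50.0 minutes.

50 minutes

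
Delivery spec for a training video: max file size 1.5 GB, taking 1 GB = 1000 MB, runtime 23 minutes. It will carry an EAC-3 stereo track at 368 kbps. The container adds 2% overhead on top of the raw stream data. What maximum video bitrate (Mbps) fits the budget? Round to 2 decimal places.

Budget: 1.5 GB = 12000.0 Mb.
Stream payload after overhead: 12000.0 / 1.02 = 11764.7 Mb.
23 min = 1380 s
Total bitrate budget: 11764.7 Mb / 1380 s = 8.525 Mbps.
Audio: 368 kbps = 0.368 Mbps.
Video: 8.525 − 0.368 = 8.157 Mbps.

8.16 Mbps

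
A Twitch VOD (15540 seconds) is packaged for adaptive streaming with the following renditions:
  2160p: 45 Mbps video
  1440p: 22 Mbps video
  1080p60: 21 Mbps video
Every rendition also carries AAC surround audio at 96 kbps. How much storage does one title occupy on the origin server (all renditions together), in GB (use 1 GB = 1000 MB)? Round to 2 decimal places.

Audio: 96 kbps = 0.096 Mbps.
Sum of rendition bitrates: (45+0.096) + (22+0.096) + (21+0.096) = 88.288 Mbps.
× 15540 s = 1,371,996 Mb = 171,499 MB = 171.5 GB.

171.50 GB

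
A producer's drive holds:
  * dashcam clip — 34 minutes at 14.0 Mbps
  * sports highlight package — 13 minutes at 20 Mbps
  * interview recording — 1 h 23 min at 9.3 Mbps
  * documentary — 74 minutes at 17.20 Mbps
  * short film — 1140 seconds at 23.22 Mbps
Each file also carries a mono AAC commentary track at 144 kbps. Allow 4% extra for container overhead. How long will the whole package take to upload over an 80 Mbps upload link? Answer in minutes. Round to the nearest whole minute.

Audio: 144 kbps = 0.144 Mbps.
dashcam clip: 14.144 Mbps × 2040 s × 1.04 = 30007.9 Mb
sports highlight package: 20.144 Mbps × 780 s × 1.04 = 16340.8 Mb
interview recording: 9.444 Mbps × 4980 s × 1.04 = 48912.4 Mb
documentary: 17.344 Mbps × 4440 s × 1.04 = 80087.7 Mb
short film: 23.364 Mbps × 1140 s × 1.04 = 27700.4 Mb
Total: 203049.1 Mb = 25381.1 MB.
At 80 Mbps: 203049.1 / 80 = 2538 s ≈ 42.3 minutes.

42 minutes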